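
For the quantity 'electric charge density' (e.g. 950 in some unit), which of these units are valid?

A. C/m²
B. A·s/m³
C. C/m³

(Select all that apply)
B, C

electric charge density has SI base units: A * s / m^3

Checking each option against A * s / m^3:
  A. C/m²: ✗ does not match
  B. A·s/m³: ✓ matches
  C. C/m³: ✓ matches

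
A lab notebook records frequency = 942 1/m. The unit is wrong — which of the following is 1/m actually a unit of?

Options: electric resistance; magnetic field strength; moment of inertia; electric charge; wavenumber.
wavenumber

frequency should have units dimensionally equivalent to 1 / s (e.g. Hz).
The given unit '1/m' reduces to 1 / m. Of the listed options, that is the dimensionality of wavenumber.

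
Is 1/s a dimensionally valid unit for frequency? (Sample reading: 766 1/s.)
Yes

frequency has SI base units: 1 / s
1/s reduces to the same SI base units, so it is a valid unit for frequency.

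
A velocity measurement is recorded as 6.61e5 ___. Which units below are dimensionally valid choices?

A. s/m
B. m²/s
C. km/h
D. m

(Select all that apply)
C

velocity has SI base units: m / s

Checking each option against m / s:
  A. s/m: ✗ does not match
  B. m²/s: ✗ does not match
  C. km/h: ✓ matches
  D. m: ✗ does not match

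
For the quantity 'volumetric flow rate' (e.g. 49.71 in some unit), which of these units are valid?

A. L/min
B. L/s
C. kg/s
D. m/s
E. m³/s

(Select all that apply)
A, B, E

volumetric flow rate has SI base units: m^3 / s

Checking each option against m^3 / s:
  A. L/min: ✓ matches
  B. L/s: ✓ matches
  C. kg/s: ✗ does not match
  D. m/s: ✗ does not match
  E. m³/s: ✓ matches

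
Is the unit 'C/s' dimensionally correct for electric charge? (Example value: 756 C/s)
No

electric charge has SI base units: A * s
C/s does NOT reduce to A * s; a valid unit for electric charge would be e.g. C.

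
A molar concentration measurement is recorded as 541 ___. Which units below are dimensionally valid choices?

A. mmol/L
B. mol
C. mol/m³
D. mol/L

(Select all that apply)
A, C, D

molar concentration has SI base units: mol / m^3

Checking each option against mol / m^3:
  A. mmol/L: ✓ matches
  B. mol: ✗ does not match
  C. mol/m³: ✓ matches
  D. mol/L: ✓ matches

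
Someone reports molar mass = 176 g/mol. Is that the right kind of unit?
Yes

molar mass has SI base units: kg / mol
g/mol reduces to the same SI base units, so it is a valid unit for molar mass.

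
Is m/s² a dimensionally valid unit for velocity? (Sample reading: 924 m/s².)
No

velocity has SI base units: m / s
m/s² does NOT reduce to m / s; a valid unit for velocity would be e.g. m/s.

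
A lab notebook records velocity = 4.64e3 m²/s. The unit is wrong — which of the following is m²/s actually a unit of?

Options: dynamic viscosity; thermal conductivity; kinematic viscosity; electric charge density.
kinematic viscosity

velocity should have units dimensionally equivalent to m / s (e.g. m/s).
The given unit 'm²/s' reduces to m^2 / s. Of the listed options, that is the dimensionality of kinematic viscosity.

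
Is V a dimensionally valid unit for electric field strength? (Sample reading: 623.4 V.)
No

electric field strength has SI base units: kg * m / (A * s^3)
V does NOT reduce to kg * m / (A * s^3); a valid unit for electric field strength would be e.g. V/m.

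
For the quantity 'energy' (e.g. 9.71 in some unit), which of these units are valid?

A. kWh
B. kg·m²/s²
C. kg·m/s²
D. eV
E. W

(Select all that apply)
A, B, D

energy has SI base units: kg * m^2 / s^2

Checking each option against kg * m^2 / s^2:
  A. kWh: ✓ matches
  B. kg·m²/s²: ✓ matches
  C. kg·m/s²: ✗ does not match
  D. eV: ✓ matches
  E. W: ✗ does not match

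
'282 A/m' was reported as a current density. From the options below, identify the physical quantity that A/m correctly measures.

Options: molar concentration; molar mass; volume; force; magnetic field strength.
magnetic field strength

current density should have units dimensionally equivalent to A / m^2 (e.g. A/m²).
The given unit 'A/m' reduces to A / m. Of the listed options, that is the dimensionality of magnetic field strength.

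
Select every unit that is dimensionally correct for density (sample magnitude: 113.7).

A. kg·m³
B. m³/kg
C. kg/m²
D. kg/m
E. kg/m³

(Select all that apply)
E

density has SI base units: kg / m^3

Checking each option against kg / m^3:
  A. kg·m³: ✗ does not match
  B. m³/kg: ✗ does not match
  C. kg/m²: ✗ does not match
  D. kg/m: ✗ does not match
  E. kg/m³: ✓ matches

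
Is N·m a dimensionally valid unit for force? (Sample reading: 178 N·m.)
No

force has SI base units: kg * m / s^2
N·m does NOT reduce to kg * m / s^2; a valid unit for force would be e.g. N.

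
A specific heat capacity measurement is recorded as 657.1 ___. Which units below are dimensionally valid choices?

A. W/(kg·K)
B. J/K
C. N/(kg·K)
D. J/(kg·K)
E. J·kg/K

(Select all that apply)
D

specific heat capacity has SI base units: m^2 / (s^2 * K)

Checking each option against m^2 / (s^2 * K):
  A. W/(kg·K): ✗ does not match
  B. J/K: ✗ does not match
  C. N/(kg·K): ✗ does not match
  D. J/(kg·K): ✓ matches
  E. J·kg/K: ✗ does not match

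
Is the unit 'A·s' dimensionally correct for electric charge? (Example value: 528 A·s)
Yes

electric charge has SI base units: A * s
A·s reduces to the same SI base units, so it is a valid unit for electric charge.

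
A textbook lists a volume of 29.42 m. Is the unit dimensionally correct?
No

volume has SI base units: m^3
m does NOT reduce to m^3; a valid unit for volume would be e.g. m³.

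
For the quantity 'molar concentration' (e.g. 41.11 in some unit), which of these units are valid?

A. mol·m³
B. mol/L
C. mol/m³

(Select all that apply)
B, C

molar concentration has SI base units: mol / m^3

Checking each option against mol / m^3:
  A. mol·m³: ✗ does not match
  B. mol/L: ✓ matches
  C. mol/m³: ✓ matches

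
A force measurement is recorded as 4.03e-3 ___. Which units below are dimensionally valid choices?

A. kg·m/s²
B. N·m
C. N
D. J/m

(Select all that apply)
A, C, D

force has SI base units: kg * m / s^2

Checking each option against kg * m / s^2:
  A. kg·m/s²: ✓ matches
  B. N·m: ✗ does not match
  C. N: ✓ matches
  D. J/m: ✓ matches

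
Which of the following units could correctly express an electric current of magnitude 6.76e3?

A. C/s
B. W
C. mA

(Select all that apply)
A, C

electric current has SI base units: A

Checking each option against A:
  A. C/s: ✓ matches
  B. W: ✗ does not match
  C. mA: ✓ matches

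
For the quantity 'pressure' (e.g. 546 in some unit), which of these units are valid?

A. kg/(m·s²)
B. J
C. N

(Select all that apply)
A

pressure has SI base units: kg / (m * s^2)

Checking each option against kg / (m * s^2):
  A. kg/(m·s²): ✓ matches
  B. J: ✗ does not match
  C. N: ✗ does not match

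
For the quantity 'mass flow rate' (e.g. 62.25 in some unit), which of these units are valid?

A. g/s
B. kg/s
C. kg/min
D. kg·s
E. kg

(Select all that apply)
A, B, C

mass flow rate has SI base units: kg / s

Checking each option against kg / s:
  A. g/s: ✓ matches
  B. kg/s: ✓ matches
  C. kg/min: ✓ matches
  D. kg·s: ✗ does not match
  E. kg: ✗ does not match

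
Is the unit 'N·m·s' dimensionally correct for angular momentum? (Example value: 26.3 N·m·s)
Yes

angular momentum has SI base units: kg * m^2 / s
N·m·s reduces to the same SI base units, so it is a valid unit for angular momentum.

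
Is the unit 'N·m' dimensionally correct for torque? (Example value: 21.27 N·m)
Yes

torque has SI base units: kg * m^2 / s^2
N·m reduces to the same SI base units, so it is a valid unit for torque.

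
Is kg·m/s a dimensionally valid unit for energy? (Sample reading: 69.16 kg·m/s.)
No

energy has SI base units: kg * m^2 / s^2
kg·m/s does NOT reduce to kg * m^2 / s^2; a valid unit for energy would be e.g. J.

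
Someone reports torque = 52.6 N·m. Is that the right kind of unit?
Yes

torque has SI base units: kg * m^2 / s^2
N·m reduces to the same SI base units, so it is a valid unit for torque.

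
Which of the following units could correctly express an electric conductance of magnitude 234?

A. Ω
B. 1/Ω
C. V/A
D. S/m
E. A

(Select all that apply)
B

electric conductance has SI base units: A^2 * s^3 / (kg * m^2)

Checking each option against A^2 * s^3 / (kg * m^2):
  A. Ω: ✗ does not match
  B. 1/Ω: ✓ matches
  C. V/A: ✗ does not match
  D. S/m: ✗ does not match
  E. A: ✗ does not match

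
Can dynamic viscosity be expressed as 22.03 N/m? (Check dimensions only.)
No

dynamic viscosity has SI base units: kg / (m * s)
N/m does NOT reduce to kg / (m * s); a valid unit for dynamic viscosity would be e.g. Pa·s.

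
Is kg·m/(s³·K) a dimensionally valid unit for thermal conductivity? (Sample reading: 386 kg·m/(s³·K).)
Yes

thermal conductivity has SI base units: kg * m / (s^3 * K)
kg·m/(s³·K) reduces to the same SI base units, so it is a valid unit for thermal conductivity.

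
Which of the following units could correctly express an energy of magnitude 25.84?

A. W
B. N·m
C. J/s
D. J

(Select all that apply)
B, D

energy has SI base units: kg * m^2 / s^2

Checking each option against kg * m^2 / s^2:
  A. W: ✗ does not match
  B. N·m: ✓ matches
  C. J/s: ✗ does not match
  D. J: ✓ matches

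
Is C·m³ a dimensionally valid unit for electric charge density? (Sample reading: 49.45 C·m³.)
No

electric charge density has SI base units: A * s / m^3
C·m³ does NOT reduce to A * s / m^3; a valid unit for electric charge density would be e.g. C/m³.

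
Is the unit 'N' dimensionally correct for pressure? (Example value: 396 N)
No

pressure has SI base units: kg / (m * s^2)
N does NOT reduce to kg / (m * s^2); a valid unit for pressure would be e.g. Pa.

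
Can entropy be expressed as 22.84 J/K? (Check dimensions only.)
Yes

entropy has SI base units: kg * m^2 / (s^2 * K)
J/K reduces to the same SI base units, so it is a valid unit for entropy.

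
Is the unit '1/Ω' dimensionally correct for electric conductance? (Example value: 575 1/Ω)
Yes

electric conductance has SI base units: A^2 * s^3 / (kg * m^2)
1/Ω reduces to the same SI base units, so it is a valid unit for electric conductance.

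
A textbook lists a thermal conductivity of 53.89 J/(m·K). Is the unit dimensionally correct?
No

thermal conductivity has SI base units: kg * m / (s^3 * K)
J/(m·K) does NOT reduce to kg * m / (s^3 * K); a valid unit for thermal conductivity would be e.g. W/(m·K).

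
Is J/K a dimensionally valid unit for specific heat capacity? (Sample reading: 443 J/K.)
No

specific heat capacity has SI base units: m^2 / (s^2 * K)
J/K does NOT reduce to m^2 / (s^2 * K); a valid unit for specific heat capacity would be e.g. J/(kg·K).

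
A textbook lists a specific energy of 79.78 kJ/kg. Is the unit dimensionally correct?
Yes

specific energy has SI base units: m^2 / s^2
kJ/kg reduces to the same SI base units, so it is a valid unit for specific energy.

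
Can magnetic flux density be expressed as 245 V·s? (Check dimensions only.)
No

magnetic flux density has SI base units: kg / (A * s^2)
V·s does NOT reduce to kg / (A * s^2); a valid unit for magnetic flux density would be e.g. T.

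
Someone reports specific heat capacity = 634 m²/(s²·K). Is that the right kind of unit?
Yes

specific heat capacity has SI base units: m^2 / (s^2 * K)
m²/(s²·K) reduces to the same SI base units, so it is a valid unit for specific heat capacity.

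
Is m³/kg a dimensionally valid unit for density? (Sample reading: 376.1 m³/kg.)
No

density has SI base units: kg / m^3
m³/kg does NOT reduce to kg / m^3; a valid unit for density would be e.g. kg/m³.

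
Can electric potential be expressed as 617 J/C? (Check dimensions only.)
Yes

electric potential has SI base units: kg * m^2 / (A * s^3)
J/C reduces to the same SI base units, so it is a valid unit for electric potential.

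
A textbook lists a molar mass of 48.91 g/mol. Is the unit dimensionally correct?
Yes

molar mass has SI base units: kg / mol
g/mol reduces to the same SI base units, so it is a valid unit for molar mass.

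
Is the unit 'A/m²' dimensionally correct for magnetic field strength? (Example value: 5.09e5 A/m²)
No

magnetic field strength has SI base units: A / m
A/m² does NOT reduce to A / m; a valid unit for magnetic field strength would be e.g. A/m.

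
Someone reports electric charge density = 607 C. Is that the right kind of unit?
No

electric charge density has SI base units: A * s / m^3
C does NOT reduce to A * s / m^3; a valid unit for electric charge density would be e.g. C/m³.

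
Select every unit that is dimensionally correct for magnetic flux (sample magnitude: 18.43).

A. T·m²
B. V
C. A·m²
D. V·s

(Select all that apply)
A, D

magnetic flux has SI base units: kg * m^2 / (A * s^2)

Checking each option against kg * m^2 / (A * s^2):
  A. T·m²: ✓ matches
  B. V: ✗ does not match
  C. A·m²: ✗ does not match
  D. V·s: ✓ matches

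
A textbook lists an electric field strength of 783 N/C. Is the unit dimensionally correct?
Yes

electric field strength has SI base units: kg * m / (A * s^3)
N/C reduces to the same SI base units, so it is a valid unit for electric field strength.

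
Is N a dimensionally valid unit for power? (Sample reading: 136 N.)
No

power has SI base units: kg * m^2 / s^3
N does NOT reduce to kg * m^2 / s^3; a valid unit for power would be e.g. W.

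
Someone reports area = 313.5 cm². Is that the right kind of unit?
Yes

area has SI base units: m^2
cm² reduces to the same SI base units, so it is a valid unit for area.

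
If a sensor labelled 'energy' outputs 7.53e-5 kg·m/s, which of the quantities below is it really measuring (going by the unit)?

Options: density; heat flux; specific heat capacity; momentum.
momentum

energy should have units dimensionally equivalent to kg * m^2 / s^2 (e.g. J).
The given unit 'kg·m/s' reduces to kg * m / s. Of the listed options, that is the dimensionality of momentum.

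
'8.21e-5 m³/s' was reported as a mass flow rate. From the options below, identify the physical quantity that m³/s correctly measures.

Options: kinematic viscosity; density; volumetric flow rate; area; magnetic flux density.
volumetric flow rate

mass flow rate should have units dimensionally equivalent to kg / s (e.g. kg/s).
The given unit 'm³/s' reduces to m^3 / s. Of the listed options, that is the dimensionality of volumetric flow rate.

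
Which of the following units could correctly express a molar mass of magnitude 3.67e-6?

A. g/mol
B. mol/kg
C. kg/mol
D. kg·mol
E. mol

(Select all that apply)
A, C

molar mass has SI base units: kg / mol

Checking each option against kg / mol:
  A. g/mol: ✓ matches
  B. mol/kg: ✗ does not match
  C. kg/mol: ✓ matches
  D. kg·mol: ✗ does not match
  E. mol: ✗ does not match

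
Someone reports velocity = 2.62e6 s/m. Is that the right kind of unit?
No

velocity has SI base units: m / s
s/m does NOT reduce to m / s; a valid unit for velocity would be e.g. m/s.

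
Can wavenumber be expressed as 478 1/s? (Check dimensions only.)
No

wavenumber has SI base units: 1 / m
1/s does NOT reduce to 1 / m; a valid unit for wavenumber would be e.g. 1/m.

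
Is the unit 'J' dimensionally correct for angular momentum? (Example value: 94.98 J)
No

angular momentum has SI base units: kg * m^2 / s
J does NOT reduce to kg * m^2 / s; a valid unit for angular momentum would be e.g. kg·m²/s.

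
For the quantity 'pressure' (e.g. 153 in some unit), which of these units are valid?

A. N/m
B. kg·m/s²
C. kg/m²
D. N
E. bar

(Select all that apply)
E

pressure has SI base units: kg / (m * s^2)

Checking each option against kg / (m * s^2):
  A. N/m: ✗ does not match
  B. kg·m/s²: ✗ does not match
  C. kg/m²: ✗ does not match
  D. N: ✗ does not match
  E. bar: ✓ matches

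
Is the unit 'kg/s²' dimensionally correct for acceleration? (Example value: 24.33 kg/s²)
No

acceleration has SI base units: m / s^2
kg/s² does NOT reduce to m / s^2; a valid unit for acceleration would be e.g. m/s².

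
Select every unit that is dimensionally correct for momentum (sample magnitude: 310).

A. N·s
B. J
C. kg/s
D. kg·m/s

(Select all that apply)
A, D

momentum has SI base units: kg * m / s

Checking each option against kg * m / s:
  A. N·s: ✓ matches
  B. J: ✗ does not match
  C. kg/s: ✗ does not match
  D. kg·m/s: ✓ matches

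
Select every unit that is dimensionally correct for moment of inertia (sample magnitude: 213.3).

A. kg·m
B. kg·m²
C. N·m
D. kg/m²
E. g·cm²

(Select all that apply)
B, E

moment of inertia has SI base units: kg * m^2

Checking each option against kg * m^2:
  A. kg·m: ✗ does not match
  B. kg·m²: ✓ matches
  C. N·m: ✗ does not match
  D. kg/m²: ✗ does not match
  E. g·cm²: ✓ matches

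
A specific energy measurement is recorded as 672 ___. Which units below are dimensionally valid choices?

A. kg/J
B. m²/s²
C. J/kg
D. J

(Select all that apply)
B, C

specific energy has SI base units: m^2 / s^2

Checking each option against m^2 / s^2:
  A. kg/J: ✗ does not match
  B. m²/s²: ✓ matches
  C. J/kg: ✓ matches
  D. J: ✗ does not match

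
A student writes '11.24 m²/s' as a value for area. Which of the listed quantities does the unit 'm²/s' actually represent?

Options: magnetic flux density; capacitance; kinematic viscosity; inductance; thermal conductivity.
kinematic viscosity

area should have units dimensionally equivalent to m^2 (e.g. m²).
The given unit 'm²/s' reduces to m^2 / s. Of the listed options, that is the dimensionality of kinematic viscosity.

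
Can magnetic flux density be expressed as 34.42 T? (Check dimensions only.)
Yes

magnetic flux density has SI base units: kg / (A * s^2)
T reduces to the same SI base units, so it is a valid unit for magnetic flux density.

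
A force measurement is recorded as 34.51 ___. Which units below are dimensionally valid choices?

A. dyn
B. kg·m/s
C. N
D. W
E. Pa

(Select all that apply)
A, C

force has SI base units: kg * m / s^2

Checking each option against kg * m / s^2:
  A. dyn: ✓ matches
  B. kg·m/s: ✗ does not match
  C. N: ✓ matches
  D. W: ✗ does not match
  E. Pa: ✗ does not match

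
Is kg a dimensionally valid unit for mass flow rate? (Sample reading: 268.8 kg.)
No

mass flow rate has SI base units: kg / s
kg does NOT reduce to kg / s; a valid unit for mass flow rate would be e.g. kg/s.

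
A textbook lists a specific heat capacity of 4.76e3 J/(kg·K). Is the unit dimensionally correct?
Yes

specific heat capacity has SI base units: m^2 / (s^2 * K)
J/(kg·K) reduces to the same SI base units, so it is a valid unit for specific heat capacity.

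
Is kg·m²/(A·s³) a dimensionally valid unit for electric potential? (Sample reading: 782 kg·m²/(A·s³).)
Yes

electric potential has SI base units: kg * m^2 / (A * s^3)
kg·m²/(A·s³) reduces to the same SI base units, so it is a valid unit for electric potential.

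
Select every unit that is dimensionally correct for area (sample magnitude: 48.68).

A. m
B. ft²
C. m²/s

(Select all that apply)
B

area has SI base units: m^2

Checking each option against m^2:
  A. m: ✗ does not match
  B. ft²: ✓ matches
  C. m²/s: ✗ does not match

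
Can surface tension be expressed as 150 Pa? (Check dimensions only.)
No

surface tension has SI base units: kg / s^2
Pa does NOT reduce to kg / s^2; a valid unit for surface tension would be e.g. N/m.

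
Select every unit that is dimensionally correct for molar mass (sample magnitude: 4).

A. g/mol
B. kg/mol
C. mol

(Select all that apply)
A, B

molar mass has SI base units: kg / mol

Checking each option against kg / mol:
  A. g/mol: ✓ matches
  B. kg/mol: ✓ matches
  C. mol: ✗ does not match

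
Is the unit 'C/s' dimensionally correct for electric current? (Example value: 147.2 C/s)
Yes

electric current has SI base units: A
C/s reduces to the same SI base units, so it is a valid unit for electric current.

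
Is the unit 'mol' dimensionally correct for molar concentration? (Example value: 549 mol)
No

molar concentration has SI base units: mol / m^3
mol does NOT reduce to mol / m^3; a valid unit for molar concentration would be e.g. mol/m³.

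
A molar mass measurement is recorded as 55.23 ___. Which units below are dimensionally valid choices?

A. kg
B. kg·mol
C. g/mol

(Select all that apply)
C

molar mass has SI base units: kg / mol

Checking each option against kg / mol:
  A. kg: ✗ does not match
  B. kg·mol: ✗ does not match
  C. g/mol: ✓ matches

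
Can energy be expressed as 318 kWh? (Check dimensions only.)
Yes

energy has SI base units: kg * m^2 / s^2
kWh reduces to the same SI base units, so it is a valid unit for energy.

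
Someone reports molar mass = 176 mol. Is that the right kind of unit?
No

molar mass has SI base units: kg / mol
mol does NOT reduce to kg / mol; a valid unit for molar mass would be e.g. kg/mol.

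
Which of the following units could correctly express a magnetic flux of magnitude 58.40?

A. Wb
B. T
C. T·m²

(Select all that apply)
A, C

magnetic flux has SI base units: kg * m^2 / (A * s^2)

Checking each option against kg * m^2 / (A * s^2):
  A. Wb: ✓ matches
  B. T: ✗ does not match
  C. T·m²: ✓ matches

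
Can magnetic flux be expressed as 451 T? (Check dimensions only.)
No

magnetic flux has SI base units: kg * m^2 / (A * s^2)
T does NOT reduce to kg * m^2 / (A * s^2); a valid unit for magnetic flux would be e.g. Wb.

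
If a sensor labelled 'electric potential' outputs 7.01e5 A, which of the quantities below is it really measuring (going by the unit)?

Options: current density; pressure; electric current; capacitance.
electric current

electric potential should have units dimensionally equivalent to kg * m^2 / (A * s^3) (e.g. V).
The given unit 'A' reduces to A. Of the listed options, that is the dimensionality of electric current.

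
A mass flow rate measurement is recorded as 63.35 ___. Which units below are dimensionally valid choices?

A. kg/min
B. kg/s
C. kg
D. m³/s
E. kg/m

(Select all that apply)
A, B

mass flow rate has SI base units: kg / s

Checking each option against kg / s:
  A. kg/min: ✓ matches
  B. kg/s: ✓ matches
  C. kg: ✗ does not match
  D. m³/s: ✗ does not match
  E. kg/m: ✗ does not match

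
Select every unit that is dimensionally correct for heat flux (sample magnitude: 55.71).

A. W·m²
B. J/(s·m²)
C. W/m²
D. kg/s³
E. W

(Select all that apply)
B, C, D

heat flux has SI base units: kg / s^3

Checking each option against kg / s^3:
  A. W·m²: ✗ does not match
  B. J/(s·m²): ✓ matches
  C. W/m²: ✓ matches
  D. kg/s³: ✓ matches
  E. W: ✗ does not match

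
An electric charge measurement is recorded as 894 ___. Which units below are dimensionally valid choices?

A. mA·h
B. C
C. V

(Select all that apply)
A, B

electric charge has SI base units: A * s

Checking each option against A * s:
  A. mA·h: ✓ matches
  B. C: ✓ matches
  C. V: ✗ does not match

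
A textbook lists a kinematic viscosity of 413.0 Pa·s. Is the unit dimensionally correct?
No

kinematic viscosity has SI base units: m^2 / s
Pa·s does NOT reduce to m^2 / s; a valid unit for kinematic viscosity would be e.g. m²/s.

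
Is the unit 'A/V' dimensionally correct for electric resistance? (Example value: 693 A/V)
No

electric resistance has SI base units: kg * m^2 / (A^2 * s^3)
A/V does NOT reduce to kg * m^2 / (A^2 * s^3); a valid unit for electric resistance would be e.g. Ω.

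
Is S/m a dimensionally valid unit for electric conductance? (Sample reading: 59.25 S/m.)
No

electric conductance has SI base units: A^2 * s^3 / (kg * m^2)
S/m does NOT reduce to A^2 * s^3 / (kg * m^2); a valid unit for electric conductance would be e.g. S.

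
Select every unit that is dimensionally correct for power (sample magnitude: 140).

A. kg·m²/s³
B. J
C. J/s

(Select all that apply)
A, C

power has SI base units: kg * m^2 / s^3

Checking each option against kg * m^2 / s^3:
  A. kg·m²/s³: ✓ matches
  B. J: ✗ does not match
  C. J/s: ✓ matches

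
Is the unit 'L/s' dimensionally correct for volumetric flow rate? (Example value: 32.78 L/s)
Yes

volumetric flow rate has SI base units: m^3 / s
L/s reduces to the same SI base units, so it is a valid unit for volumetric flow rate.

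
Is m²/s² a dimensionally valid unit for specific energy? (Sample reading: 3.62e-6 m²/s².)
Yes

specific energy has SI base units: m^2 / s^2
m²/s² reduces to the same SI base units, so it is a valid unit for specific energy.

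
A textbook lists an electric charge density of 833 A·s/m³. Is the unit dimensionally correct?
Yes

electric charge density has SI base units: A * s / m^3
A·s/m³ reduces to the same SI base units, so it is a valid unit for electric charge density.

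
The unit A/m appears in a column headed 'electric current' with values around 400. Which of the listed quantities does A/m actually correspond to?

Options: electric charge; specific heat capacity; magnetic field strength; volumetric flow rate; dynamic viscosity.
magnetic field strength

electric current should have units dimensionally equivalent to A (e.g. A).
The given unit 'A/m' reduces to A / m. Of the listed options, that is the dimensionality of magnetic field strength.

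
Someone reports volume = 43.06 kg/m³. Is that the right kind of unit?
No

volume has SI base units: m^3
kg/m³ does NOT reduce to m^3; a valid unit for volume would be e.g. m³.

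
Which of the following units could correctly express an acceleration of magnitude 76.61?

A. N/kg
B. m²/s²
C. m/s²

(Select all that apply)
A, C

acceleration has SI base units: m / s^2

Checking each option against m / s^2:
  A. N/kg: ✓ matches
  B. m²/s²: ✗ does not match
  C. m/s²: ✓ matches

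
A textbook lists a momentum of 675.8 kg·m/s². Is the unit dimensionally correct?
No

momentum has SI base units: kg * m / s
kg·m/s² does NOT reduce to kg * m / s; a valid unit for momentum would be e.g. kg·m/s.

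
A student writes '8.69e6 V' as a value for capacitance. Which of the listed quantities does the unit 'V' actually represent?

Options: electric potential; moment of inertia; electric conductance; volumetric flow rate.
electric potential

capacitance should have units dimensionally equivalent to A^2 * s^4 / (kg * m^2) (e.g. F).
The given unit 'V' reduces to kg * m^2 / (A * s^3). Of the listed options, that is the dimensionality of electric potential.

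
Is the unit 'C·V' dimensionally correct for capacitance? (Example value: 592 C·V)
No

capacitance has SI base units: A^2 * s^4 / (kg * m^2)
C·V does NOT reduce to A^2 * s^4 / (kg * m^2); a valid unit for capacitance would be e.g. F.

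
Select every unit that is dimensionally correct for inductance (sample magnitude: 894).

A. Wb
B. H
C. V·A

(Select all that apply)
B

inductance has SI base units: kg * m^2 / (A^2 * s^2)

Checking each option against kg * m^2 / (A^2 * s^2):
  A. Wb: ✗ does not match
  B. H: ✓ matches
  C. V·A: ✗ does not match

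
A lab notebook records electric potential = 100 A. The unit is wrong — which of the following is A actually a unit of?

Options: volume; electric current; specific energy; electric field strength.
electric current

electric potential should have units dimensionally equivalent to kg * m^2 / (A * s^3) (e.g. V).
The given unit 'A' reduces to A. Of the listed options, that is the dimensionality of electric current.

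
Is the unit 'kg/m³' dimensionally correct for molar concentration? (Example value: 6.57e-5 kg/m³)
No

molar concentration has SI base units: mol / m^3
kg/m³ does NOT reduce to mol / m^3; a valid unit for molar concentration would be e.g. mol/m³.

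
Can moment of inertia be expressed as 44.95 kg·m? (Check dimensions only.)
No

moment of inertia has SI base units: kg * m^2
kg·m does NOT reduce to kg * m^2; a valid unit for moment of inertia would be e.g. kg·m².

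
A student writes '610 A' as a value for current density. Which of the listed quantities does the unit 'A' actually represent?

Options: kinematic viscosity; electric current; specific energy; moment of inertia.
electric current

current density should have units dimensionally equivalent to A / m^2 (e.g. A/m²).
The given unit 'A' reduces to A. Of the listed options, that is the dimensionality of electric current.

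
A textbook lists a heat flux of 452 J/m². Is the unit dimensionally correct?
No

heat flux has SI base units: kg / s^3
J/m² does NOT reduce to kg / s^3; a valid unit for heat flux would be e.g. W/m².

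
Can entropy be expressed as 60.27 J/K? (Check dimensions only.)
Yes

entropy has SI base units: kg * m^2 / (s^2 * K)
J/K reduces to the same SI base units, so it is a valid unit for entropy.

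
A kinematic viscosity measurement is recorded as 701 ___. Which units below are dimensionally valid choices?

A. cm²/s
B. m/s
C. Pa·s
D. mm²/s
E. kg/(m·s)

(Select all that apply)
A, D

kinematic viscosity has SI base units: m^2 / s

Checking each option against m^2 / s:
  A. cm²/s: ✓ matches
  B. m/s: ✗ does not match
  C. Pa·s: ✗ does not match
  D. mm²/s: ✓ matches
  E. kg/(m·s): ✗ does not match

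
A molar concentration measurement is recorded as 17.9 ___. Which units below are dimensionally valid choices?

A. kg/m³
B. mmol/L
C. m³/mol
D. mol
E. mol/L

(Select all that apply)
B, E

molar concentration has SI base units: mol / m^3

Checking each option against mol / m^3:
  A. kg/m³: ✗ does not match
  B. mmol/L: ✓ matches
  C. m³/mol: ✗ does not match
  D. mol: ✗ does not match
  E. mol/L: ✓ matches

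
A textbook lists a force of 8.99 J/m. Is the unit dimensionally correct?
Yes

force has SI base units: kg * m / s^2
J/m reduces to the same SI base units, so it is a valid unit for force.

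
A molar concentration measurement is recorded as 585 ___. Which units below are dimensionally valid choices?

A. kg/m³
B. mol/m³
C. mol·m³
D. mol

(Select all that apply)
B

molar concentration has SI base units: mol / m^3

Checking each option against mol / m^3:
  A. kg/m³: ✗ does not match
  B. mol/m³: ✓ matches
  C. mol·m³: ✗ does not match
  D. mol: ✗ does not match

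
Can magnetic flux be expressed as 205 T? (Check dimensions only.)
No

magnetic flux has SI base units: kg * m^2 / (A * s^2)
T does NOT reduce to kg * m^2 / (A * s^2); a valid unit for magnetic flux would be e.g. Wb.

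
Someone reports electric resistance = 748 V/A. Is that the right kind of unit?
Yes

electric resistance has SI base units: kg * m^2 / (A^2 * s^3)
V/A reduces to the same SI base units, so it is a valid unit for electric resistance.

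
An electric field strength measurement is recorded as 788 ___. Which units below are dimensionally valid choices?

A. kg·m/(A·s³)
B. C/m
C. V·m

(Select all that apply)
A

electric field strength has SI base units: kg * m / (A * s^3)

Checking each option against kg * m / (A * s^3):
  A. kg·m/(A·s³): ✓ matches
  B. C/m: ✗ does not match
  C. V·m: ✗ does not match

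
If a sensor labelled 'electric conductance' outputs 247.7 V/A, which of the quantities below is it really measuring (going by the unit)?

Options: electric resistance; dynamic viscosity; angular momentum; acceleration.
electric resistance

electric conductance should have units dimensionally equivalent to A^2 * s^3 / (kg * m^2) (e.g. S).
The given unit 'V/A' reduces to kg * m^2 / (A^2 * s^3). Of the listed options, that is the dimensionality of electric resistance.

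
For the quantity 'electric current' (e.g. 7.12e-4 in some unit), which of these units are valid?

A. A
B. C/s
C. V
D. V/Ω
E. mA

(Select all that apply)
A, B, D, E

electric current has SI base units: A

Checking each option against A:
  A. A: ✓ matches
  B. C/s: ✓ matches
  C. V: ✗ does not match
  D. V/Ω: ✓ matches
  E. mA: ✓ matches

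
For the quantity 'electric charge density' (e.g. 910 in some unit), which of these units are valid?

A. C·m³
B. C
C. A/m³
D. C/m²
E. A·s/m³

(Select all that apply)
E

electric charge density has SI base units: A * s / m^3

Checking each option against A * s / m^3:
  A. C·m³: ✗ does not match
  B. C: ✗ does not match
  C. A/m³: ✗ does not match
  D. C/m²: ✗ does not match
  E. A·s/m³: ✓ matches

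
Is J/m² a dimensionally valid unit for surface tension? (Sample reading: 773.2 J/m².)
Yes

surface tension has SI base units: kg / s^2
J/m² reduces to the same SI base units, so it is a valid unit for surface tension.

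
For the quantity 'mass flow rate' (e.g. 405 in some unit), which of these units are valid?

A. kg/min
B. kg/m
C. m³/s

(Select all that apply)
A

mass flow rate has SI base units: kg / s

Checking each option against kg / s:
  A. kg/min: ✓ matches
  B. kg/m: ✗ does not match
  C. m³/s: ✗ does not match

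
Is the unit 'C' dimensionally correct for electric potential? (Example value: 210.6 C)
No

electric potential has SI base units: kg * m^2 / (A * s^3)
C does NOT reduce to kg * m^2 / (A * s^3); a valid unit for electric potential would be e.g. V.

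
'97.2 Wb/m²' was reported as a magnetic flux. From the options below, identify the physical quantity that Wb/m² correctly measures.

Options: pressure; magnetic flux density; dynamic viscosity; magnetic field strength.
magnetic flux density

magnetic flux should have units dimensionally equivalent to kg * m^2 / (A * s^2) (e.g. Wb).
The given unit 'Wb/m²' reduces to kg / (A * s^2). Of the listed options, that is the dimensionality of magnetic flux density.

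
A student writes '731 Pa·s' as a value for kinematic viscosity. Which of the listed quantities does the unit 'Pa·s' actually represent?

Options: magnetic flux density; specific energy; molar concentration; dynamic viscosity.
dynamic viscosity

kinematic viscosity should have units dimensionally equivalent to m^2 / s (e.g. m²/s).
The given unit 'Pa·s' reduces to kg / (m * s). Of the listed options, that is the dimensionality of dynamic viscosity.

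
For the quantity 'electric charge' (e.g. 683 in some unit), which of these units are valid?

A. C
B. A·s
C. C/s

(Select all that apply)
A, B

electric charge has SI base units: A * s

Checking each option against A * s:
  A. C: ✓ matches
  B. A·s: ✓ matches
  C. C/s: ✗ does not match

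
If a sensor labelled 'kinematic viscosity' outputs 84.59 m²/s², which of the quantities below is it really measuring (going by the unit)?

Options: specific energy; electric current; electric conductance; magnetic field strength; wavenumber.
specific energy

kinematic viscosity should have units dimensionally equivalent to m^2 / s (e.g. m²/s).
The given unit 'm²/s²' reduces to m^2 / s^2. Of the listed options, that is the dimensionality of specific energy.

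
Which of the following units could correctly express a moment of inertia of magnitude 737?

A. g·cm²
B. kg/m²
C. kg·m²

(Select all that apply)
A, C

moment of inertia has SI base units: kg * m^2

Checking each option against kg * m^2:
  A. g·cm²: ✓ matches
  B. kg/m²: ✗ does not match
  C. kg·m²: ✓ matches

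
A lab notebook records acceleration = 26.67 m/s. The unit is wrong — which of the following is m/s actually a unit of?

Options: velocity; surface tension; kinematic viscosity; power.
velocity

acceleration should have units dimensionally equivalent to m / s^2 (e.g. m/s²).
The given unit 'm/s' reduces to m / s. Of the listed options, that is the dimensionality of velocity.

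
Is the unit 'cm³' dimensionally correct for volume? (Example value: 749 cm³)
Yes

volume has SI base units: m^3
cm³ reduces to the same SI base units, so it is a valid unit for volume.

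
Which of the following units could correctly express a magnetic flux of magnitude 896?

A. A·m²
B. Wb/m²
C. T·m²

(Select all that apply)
C

magnetic flux has SI base units: kg * m^2 / (A * s^2)

Checking each option against kg * m^2 / (A * s^2):
  A. A·m²: ✗ does not match
  B. Wb/m²: ✗ does not match
  C. T·m²: ✓ matches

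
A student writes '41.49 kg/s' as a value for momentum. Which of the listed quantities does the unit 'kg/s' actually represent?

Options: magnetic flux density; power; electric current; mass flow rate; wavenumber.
mass flow rate

momentum should have units dimensionally equivalent to kg * m / s (e.g. kg·m/s).
The given unit 'kg/s' reduces to kg / s. Of the listed options, that is the dimensionality of mass flow rate.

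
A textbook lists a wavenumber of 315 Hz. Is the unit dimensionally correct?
No

wavenumber has SI base units: 1 / m
Hz does NOT reduce to 1 / m; a valid unit for wavenumber would be e.g. 1/m.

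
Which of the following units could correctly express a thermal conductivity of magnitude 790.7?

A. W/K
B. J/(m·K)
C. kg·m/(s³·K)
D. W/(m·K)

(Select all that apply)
C, D

thermal conductivity has SI base units: kg * m / (s^3 * K)

Checking each option against kg * m / (s^3 * K):
  A. W/K: ✗ does not match
  B. J/(m·K): ✗ does not match
  C. kg·m/(s³·K): ✓ matches
  D. W/(m·K): ✓ matches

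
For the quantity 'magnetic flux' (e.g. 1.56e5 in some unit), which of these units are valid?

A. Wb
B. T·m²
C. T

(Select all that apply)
A, B

magnetic flux has SI base units: kg * m^2 / (A * s^2)

Checking each option against kg * m^2 / (A * s^2):
  A. Wb: ✓ matches
  B. T·m²: ✓ matches
  C. T: ✗ does not match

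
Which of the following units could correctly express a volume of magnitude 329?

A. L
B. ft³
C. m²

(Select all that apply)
A, B

volume has SI base units: m^3

Checking each option against m^3:
  A. L: ✓ matches
  B. ft³: ✓ matches
  C. m²: ✗ does not match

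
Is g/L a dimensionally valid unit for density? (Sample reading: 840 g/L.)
Yes

density has SI base units: kg / m^3
g/L reduces to the same SI base units, so it is a valid unit for density.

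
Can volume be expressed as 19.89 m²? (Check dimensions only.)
No

volume has SI base units: m^3
m² does NOT reduce to m^3; a valid unit for volume would be e.g. m³.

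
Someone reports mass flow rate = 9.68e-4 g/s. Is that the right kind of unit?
Yes

mass flow rate has SI base units: kg / s
g/s reduces to the same SI base units, so it is a valid unit for mass flow rate.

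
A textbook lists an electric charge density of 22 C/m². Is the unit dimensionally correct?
No

electric charge density has SI base units: A * s / m^3
C/m² does NOT reduce to A * s / m^3; a valid unit for electric charge density would be e.g. C/m³.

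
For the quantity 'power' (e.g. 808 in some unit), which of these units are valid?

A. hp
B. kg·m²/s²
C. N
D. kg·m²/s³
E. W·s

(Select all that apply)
A, D

power has SI base units: kg * m^2 / s^3

Checking each option against kg * m^2 / s^3:
  A. hp: ✓ matches
  B. kg·m²/s²: ✗ does not match
  C. N: ✗ does not match
  D. kg·m²/s³: ✓ matches
  E. W·s: ✗ does not match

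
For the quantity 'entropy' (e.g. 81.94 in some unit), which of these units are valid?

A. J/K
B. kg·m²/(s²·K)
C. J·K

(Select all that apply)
A, B

entropy has SI base units: kg * m^2 / (s^2 * K)

Checking each option against kg * m^2 / (s^2 * K):
  A. J/K: ✓ matches
  B. kg·m²/(s²·K): ✓ matches
  C. J·K: ✗ does not match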